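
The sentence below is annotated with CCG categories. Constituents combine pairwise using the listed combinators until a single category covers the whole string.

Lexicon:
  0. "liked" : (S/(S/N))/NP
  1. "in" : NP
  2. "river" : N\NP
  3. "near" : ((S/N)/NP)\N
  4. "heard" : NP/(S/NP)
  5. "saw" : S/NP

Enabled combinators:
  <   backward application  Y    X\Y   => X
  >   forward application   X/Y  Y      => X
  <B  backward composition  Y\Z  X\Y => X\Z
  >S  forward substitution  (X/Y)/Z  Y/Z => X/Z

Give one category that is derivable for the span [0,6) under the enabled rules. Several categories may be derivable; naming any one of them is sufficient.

[0,6] S   >
  [0,4] S/NP   >S
    [0,1] "liked" : (S/(S/N))/NP
    [1,4] (S/N)/NP   <
      [1,3] N   <
        [1,2] "in" : NP
        [2,3] "river" : N\NP
      [3,4] "near" : ((S/N)/NP)\N
  [4,6] NP   >
    [4,5] "heard" : NP/(S/NP)
    [5,6] "saw" : S/NP

S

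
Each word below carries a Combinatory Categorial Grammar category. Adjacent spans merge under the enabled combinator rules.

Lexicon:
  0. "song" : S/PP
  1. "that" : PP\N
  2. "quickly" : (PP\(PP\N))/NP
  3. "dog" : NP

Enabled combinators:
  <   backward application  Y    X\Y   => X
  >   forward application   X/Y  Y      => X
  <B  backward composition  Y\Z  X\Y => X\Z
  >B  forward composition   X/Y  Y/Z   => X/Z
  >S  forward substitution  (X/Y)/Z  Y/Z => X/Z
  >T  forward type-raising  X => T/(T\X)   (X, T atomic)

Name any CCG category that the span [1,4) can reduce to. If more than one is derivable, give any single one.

PP

[0,4] S   >
  [0,1] "song" : S/PP
  [1,4] PP   <
    [1,2] "that" : PP\N
    [2,4] PP\(PP\N)   >
      [2,3] "quickly" : (PP\(PP\N))/NP
      [3,4] "dog" : NP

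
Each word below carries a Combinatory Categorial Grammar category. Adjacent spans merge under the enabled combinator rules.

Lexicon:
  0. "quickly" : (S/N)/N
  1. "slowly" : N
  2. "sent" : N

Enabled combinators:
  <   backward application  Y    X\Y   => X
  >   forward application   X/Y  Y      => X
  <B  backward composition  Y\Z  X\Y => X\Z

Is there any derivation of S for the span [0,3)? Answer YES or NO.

[0,3] S   >
  [0,2] S/N   >
    [0,1] "quickly" : (S/N)/N
    [1,2] "slowly" : N
  [2,3] "sent" : N

YES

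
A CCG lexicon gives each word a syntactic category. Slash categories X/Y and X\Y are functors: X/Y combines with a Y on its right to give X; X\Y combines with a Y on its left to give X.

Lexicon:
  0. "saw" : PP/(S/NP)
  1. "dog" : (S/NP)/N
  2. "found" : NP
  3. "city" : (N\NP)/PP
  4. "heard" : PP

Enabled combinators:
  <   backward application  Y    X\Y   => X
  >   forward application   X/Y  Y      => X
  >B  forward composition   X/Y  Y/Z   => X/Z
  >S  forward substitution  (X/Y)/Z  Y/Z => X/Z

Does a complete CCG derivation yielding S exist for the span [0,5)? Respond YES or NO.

NO

PP/(S/NP) (S/NP)/N NP (N\NP)/PP PP
CKY chart[0,5] = {PP}; S ∉ chart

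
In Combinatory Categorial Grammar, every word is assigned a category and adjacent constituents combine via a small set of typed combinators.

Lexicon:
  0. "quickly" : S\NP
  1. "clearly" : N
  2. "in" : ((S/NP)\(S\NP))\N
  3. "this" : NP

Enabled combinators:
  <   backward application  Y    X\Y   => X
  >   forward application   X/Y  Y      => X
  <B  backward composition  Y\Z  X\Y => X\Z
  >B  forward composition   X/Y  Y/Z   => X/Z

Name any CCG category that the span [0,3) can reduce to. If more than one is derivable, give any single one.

[0,4] S   >
  [0,3] S/NP   <
    [0,1] "quickly" : S\NP
    [1,3] (S/NP)\(S\NP)   <
      [1,2] "clearly" : N
      [2,3] "in" : ((S/NP)\(S\NP))\N
  [3,4] "this" : NP

S/NP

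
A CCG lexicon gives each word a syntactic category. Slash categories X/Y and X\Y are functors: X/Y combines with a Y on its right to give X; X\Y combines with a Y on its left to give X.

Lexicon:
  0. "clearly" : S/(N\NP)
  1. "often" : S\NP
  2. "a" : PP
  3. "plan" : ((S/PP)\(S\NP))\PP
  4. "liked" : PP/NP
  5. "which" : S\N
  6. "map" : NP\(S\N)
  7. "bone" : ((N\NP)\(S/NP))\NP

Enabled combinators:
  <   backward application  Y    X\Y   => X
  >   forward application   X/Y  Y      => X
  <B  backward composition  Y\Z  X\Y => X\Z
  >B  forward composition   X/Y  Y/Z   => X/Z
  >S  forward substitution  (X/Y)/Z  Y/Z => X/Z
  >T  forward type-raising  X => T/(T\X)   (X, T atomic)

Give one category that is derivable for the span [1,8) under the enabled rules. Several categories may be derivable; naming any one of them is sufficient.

N\NP

[0,8] S   >
  [0,1] "clearly" : S/(N\NP)
  [1,8] N\NP   <
    [1,5] S/NP   >B
      [1,4] S/PP   <
        [1,2] "often" : S\NP
        [2,4] (S/PP)\(S\NP)   <
          [2,3] "a" : PP
          [3,4] "plan" : ((S/PP)\(S\NP))\PP
      [4,5] "liked" : PP/NP
    [5,8] (N\NP)\(S/NP)   <
      [5,7] NP   <
        [5,6] "which" : S\N
        [6,7] "map" : NP\(S\N)
      [7,8] "bone" : ((N\NP)\(S/NP))\NP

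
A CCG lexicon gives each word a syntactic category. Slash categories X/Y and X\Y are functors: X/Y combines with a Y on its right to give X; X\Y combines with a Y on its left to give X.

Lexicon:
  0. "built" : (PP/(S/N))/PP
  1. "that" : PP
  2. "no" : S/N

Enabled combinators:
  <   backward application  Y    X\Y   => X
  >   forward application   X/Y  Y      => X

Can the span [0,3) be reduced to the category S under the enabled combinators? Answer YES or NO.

NO

(PP/(S/N))/PP PP S/N
CKY chart[0,3] = {PP}; S ∉ chart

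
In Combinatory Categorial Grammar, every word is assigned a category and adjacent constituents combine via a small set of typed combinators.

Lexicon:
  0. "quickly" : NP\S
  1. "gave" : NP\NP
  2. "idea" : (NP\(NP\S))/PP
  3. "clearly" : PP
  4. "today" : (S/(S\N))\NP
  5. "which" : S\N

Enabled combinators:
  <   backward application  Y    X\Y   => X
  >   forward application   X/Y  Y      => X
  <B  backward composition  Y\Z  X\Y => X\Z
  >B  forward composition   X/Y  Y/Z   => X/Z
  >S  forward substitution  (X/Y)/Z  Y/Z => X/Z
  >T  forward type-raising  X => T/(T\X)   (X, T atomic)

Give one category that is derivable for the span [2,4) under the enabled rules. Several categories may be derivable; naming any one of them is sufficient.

[0,6] S   >
  [0,5] S/(S\N)   <
    [0,4] NP   <
      [0,2] NP\S   <B
        [0,1] "quickly" : NP\S
        [1,2] "gave" : NP\NP
      [2,4] NP\(NP\S)   >
        [2,3] "idea" : (NP\(NP\S))/PP
        [3,4] "clearly" : PP
    [4,5] "today" : (S/(S\N))\NP
  [5,6] "which" : S\N

NP\(NP\S)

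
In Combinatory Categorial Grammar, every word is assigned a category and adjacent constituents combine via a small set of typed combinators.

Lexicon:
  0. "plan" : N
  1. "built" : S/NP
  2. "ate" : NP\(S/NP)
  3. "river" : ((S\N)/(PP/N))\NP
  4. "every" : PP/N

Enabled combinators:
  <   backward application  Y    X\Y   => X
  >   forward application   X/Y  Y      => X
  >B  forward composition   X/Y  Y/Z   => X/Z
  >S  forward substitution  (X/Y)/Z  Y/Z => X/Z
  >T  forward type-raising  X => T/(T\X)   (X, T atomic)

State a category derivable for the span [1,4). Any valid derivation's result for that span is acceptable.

(S\N)/(PP/N)

[0,5] S   <
  [0,1] "plan" : N
  [1,5] S\N   >
    [1,4] (S\N)/(PP/N)   <
      [1,3] NP   <
        [1,2] "built" : S/NP
        [2,3] "ate" : NP\(S/NP)
      [3,4] "river" : ((S\N)/(PP/N))\NP
    [4,5] "every" : PP/N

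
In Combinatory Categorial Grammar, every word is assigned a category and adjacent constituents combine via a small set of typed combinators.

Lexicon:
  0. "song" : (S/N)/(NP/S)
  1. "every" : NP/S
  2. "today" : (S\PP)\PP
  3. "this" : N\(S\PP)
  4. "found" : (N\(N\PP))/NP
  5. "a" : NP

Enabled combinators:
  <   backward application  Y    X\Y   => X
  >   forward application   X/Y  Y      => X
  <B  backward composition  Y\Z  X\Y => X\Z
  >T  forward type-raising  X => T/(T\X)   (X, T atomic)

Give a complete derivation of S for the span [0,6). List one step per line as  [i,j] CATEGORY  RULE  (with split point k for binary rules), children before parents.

[0,1] (S/N)/(NP/S)  lex  "song"
[1,2] NP/S  lex  "every"
[0,2] S/N  >  k=1
[2,3] (S\PP)\PP  lex  "today"
[3,4] N\(S\PP)  lex  "this"
[2,4] N\PP  <B  k=3
[4,5] (N\(N\PP))/NP  lex  "found"
[5,6] NP  lex  "a"
[4,6] N\(N\PP)  >  k=5
[2,6] N  <  k=4
[0,6] S  >  k=2

[0,6] S   >
  [0,2] S/N   >
    [0,1] "song" : (S/N)/(NP/S)
    [1,2] "every" : NP/S
  [2,6] N   <
    [2,4] N\PP   <B
      [2,3] "today" : (S\PP)\PP
      [3,4] "this" : N\(S\PP)
    [4,6] N\(N\PP)   >
      [4,5] "found" : (N\(N\PP))/NP
      [5,6] "a" : NP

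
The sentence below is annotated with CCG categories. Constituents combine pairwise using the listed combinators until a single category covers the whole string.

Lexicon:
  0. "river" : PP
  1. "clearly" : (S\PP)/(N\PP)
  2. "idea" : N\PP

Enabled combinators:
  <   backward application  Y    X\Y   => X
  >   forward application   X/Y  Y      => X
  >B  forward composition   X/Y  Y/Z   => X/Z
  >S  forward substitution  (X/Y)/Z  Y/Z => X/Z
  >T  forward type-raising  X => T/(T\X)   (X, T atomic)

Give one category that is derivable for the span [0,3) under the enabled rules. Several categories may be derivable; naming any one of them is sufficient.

[0,3] S   <
  [0,1] "river" : PP
  [1,3] S\PP   >
    [1,2] "clearly" : (S\PP)/(N\PP)
    [2,3] "idea" : N\PP

S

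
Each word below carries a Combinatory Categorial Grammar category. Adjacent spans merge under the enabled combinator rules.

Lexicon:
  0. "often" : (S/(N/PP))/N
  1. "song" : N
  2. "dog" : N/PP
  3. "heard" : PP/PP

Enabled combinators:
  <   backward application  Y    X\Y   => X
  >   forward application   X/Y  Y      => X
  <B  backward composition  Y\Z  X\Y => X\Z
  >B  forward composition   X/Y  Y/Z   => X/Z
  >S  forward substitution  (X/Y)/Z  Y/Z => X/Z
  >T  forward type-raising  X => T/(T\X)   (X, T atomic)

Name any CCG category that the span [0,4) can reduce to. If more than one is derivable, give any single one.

[0,4] S   >
  [0,2] S/(N/PP)   >
    [0,1] "often" : (S/(N/PP))/N
    [1,2] "song" : N
  [2,4] N/PP   >B
    [2,3] "dog" : N/PP
    [3,4] "heard" : PP/PP

S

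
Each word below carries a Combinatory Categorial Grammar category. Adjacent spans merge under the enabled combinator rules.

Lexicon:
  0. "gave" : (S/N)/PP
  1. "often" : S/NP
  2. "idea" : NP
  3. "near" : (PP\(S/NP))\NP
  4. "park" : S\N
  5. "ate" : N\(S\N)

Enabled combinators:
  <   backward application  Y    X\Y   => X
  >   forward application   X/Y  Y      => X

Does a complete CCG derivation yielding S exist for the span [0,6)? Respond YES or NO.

YES

[0,6] S   >
  [0,4] S/N   >
    [0,1] "gave" : (S/N)/PP
    [1,4] PP   <
      [1,2] "often" : S/NP
      [2,4] PP\(S/NP)   <
        [2,3] "idea" : NP
        [3,4] "near" : (PP\(S/NP))\NP
  [4,6] N   <
    [4,5] "park" : S\N
    [5,6] "ate" : N\(S\N)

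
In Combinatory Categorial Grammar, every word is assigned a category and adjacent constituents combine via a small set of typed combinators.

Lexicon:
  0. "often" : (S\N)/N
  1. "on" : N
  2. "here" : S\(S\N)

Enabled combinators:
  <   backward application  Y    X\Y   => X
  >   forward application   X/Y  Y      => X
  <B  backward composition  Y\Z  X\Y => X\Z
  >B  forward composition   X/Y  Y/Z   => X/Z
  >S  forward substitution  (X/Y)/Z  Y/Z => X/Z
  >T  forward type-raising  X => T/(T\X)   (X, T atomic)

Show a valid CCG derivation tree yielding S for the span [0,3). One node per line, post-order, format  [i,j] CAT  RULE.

[0,1] (S\N)/N  lex  "often"
[1,2] N  lex  "on"
[0,2] S\N  >  k=1
[2,3] S\(S\N)  lex  "here"
[0,3] S  <  k=2

[0,3] S   <
  [0,2] S\N   >
    [0,1] "often" : (S\N)/N
    [1,2] "on" : N
  [2,3] "here" : S\(S\N)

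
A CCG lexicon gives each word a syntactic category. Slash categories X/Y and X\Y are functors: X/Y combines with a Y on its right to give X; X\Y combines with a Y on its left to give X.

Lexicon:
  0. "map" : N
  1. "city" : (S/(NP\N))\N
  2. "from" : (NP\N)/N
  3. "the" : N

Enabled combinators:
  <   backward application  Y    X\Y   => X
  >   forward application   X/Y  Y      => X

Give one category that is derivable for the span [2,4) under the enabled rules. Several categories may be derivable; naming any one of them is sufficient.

NP\N

[0,4] S   >
  [0,2] S/(NP\N)   <
    [0,1] "map" : N
    [1,2] "city" : (S/(NP\N))\N
  [2,4] NP\N   >
    [2,3] "from" : (NP\N)/N
    [3,4] "the" : N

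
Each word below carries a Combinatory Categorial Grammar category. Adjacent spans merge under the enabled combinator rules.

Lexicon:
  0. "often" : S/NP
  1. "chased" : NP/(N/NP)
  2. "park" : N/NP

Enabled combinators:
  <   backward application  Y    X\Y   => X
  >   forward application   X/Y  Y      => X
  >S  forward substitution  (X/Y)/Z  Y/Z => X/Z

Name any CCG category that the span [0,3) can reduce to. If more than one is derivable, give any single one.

[0,3] S   >
  [0,1] "often" : S/NP
  [1,3] NP   >
    [1,2] "chased" : NP/(N/NP)
    [2,3] "park" : N/NP

S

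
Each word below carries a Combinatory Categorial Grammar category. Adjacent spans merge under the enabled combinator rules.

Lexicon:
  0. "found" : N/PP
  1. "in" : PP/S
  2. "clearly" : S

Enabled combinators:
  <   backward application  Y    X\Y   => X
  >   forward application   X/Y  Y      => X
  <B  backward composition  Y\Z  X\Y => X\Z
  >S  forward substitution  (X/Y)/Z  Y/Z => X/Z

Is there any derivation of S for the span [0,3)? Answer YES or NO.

N/PP PP/S S
CKY chart[0,3] = {N}; S ∉ chart

NO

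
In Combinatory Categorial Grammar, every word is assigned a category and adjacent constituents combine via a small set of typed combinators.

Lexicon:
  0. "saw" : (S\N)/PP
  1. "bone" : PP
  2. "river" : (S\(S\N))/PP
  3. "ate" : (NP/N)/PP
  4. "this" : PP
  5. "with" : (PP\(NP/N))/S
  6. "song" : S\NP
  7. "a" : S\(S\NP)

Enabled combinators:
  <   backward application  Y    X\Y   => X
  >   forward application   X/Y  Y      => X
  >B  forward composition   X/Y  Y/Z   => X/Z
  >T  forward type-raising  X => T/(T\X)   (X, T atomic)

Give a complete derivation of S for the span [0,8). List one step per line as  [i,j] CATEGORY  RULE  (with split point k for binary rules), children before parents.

[0,8] S   <
  [0,2] S\N   >
    [0,1] "saw" : (S\N)/PP
    [1,2] "bone" : PP
  [2,8] S\(S\N)   >
    [2,3] "river" : (S\(S\N))/PP
    [3,8] PP   <
      [3,5] NP/N   >
        [3,4] "ate" : (NP/N)/PP
        [4,5] "this" : PP
      [5,8] PP\(NP/N)   >
        [5,6] "with" : (PP\(NP/N))/S
        [6,8] S   <
          [6,7] "song" : S\NP
          [7,8] "a" : S\(S\NP)

[0,1] (S\N)/PP  lex  "saw"
[1,2] PP  lex  "bone"
[0,2] S\N  >  k=1
[2,3] (S\(S\N))/PP  lex  "river"
[3,4] (NP/N)/PP  lex  "ate"
[4,5] PP  lex  "this"
[3,5] NP/N  >  k=4
[5,6] (PP\(NP/N))/S  lex  "with"
[6,7] S\NP  lex  "song"
[7,8] S\(S\NP)  lex  "a"
[6,8] S  <  k=7
[5,8] PP\(NP/N)  >  k=6
[3,8] PP  <  k=5
[2,8] S\(S\N)  >  k=3
[0,8] S  <  k=2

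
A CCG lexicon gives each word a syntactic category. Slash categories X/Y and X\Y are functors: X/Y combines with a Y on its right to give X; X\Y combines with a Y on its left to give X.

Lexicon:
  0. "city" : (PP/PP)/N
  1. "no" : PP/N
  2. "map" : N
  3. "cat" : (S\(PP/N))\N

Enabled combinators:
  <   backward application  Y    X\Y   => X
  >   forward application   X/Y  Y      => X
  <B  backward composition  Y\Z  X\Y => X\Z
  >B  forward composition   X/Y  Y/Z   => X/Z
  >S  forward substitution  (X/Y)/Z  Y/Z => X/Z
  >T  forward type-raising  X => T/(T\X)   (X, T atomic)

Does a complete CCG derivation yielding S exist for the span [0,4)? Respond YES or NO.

YES

[0,4] S   <
  [0,2] PP/N   >S
    [0,1] "city" : (PP/PP)/N
    [1,2] "no" : PP/N
  [2,4] S\(PP/N)   <
    [2,3] "map" : N
    [3,4] "cat" : (S\(PP/N))\N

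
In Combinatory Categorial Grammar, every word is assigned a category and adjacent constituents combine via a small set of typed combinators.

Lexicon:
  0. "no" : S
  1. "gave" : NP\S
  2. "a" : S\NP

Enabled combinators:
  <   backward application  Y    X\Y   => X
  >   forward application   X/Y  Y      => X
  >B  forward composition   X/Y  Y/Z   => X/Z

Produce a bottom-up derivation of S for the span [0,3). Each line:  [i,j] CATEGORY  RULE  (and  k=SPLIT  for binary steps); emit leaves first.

[0,3] S   <
  [0,2] NP   <
    [0,1] "no" : S
    [1,2] "gave" : NP\S
  [2,3] "a" : S\NP

[0,1] S  lex  "no"
[1,2] NP\S  lex  "gave"
[0,2] NP  <  k=1
[2,3] S\NP  lex  "a"
[0,3] S  <  k=2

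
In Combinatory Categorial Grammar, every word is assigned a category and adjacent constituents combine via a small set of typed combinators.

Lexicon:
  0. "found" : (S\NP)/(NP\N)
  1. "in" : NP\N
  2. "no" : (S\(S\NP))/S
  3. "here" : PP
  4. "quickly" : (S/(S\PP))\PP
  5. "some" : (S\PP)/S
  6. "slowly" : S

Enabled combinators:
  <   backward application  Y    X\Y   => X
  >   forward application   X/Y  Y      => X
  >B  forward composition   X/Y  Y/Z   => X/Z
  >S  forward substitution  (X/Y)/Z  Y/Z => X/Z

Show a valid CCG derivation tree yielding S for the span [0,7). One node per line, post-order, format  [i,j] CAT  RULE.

[0,1] (S\NP)/(NP\N)  lex  "found"
[1,2] NP\N  lex  "in"
[0,2] S\NP  >  k=1
[2,3] (S\(S\NP))/S  lex  "no"
[3,4] PP  lex  "here"
[4,5] (S/(S\PP))\PP  lex  "quickly"
[3,5] S/(S\PP)  <  k=4
[5,6] (S\PP)/S  lex  "some"
[6,7] S  lex  "slowly"
[5,7] S\PP  >  k=6
[3,7] S  >  k=5
[2,7] S\(S\NP)  >  k=3
[0,7] S  <  k=2

[0,7] S   <
  [0,2] S\NP   >
    [0,1] "found" : (S\NP)/(NP\N)
    [1,2] "in" : NP\N
  [2,7] S\(S\NP)   >
    [2,3] "no" : (S\(S\NP))/S
    [3,7] S   >
      [3,5] S/(S\PP)   <
        [3,4] "here" : PP
        [4,5] "quickly" : (S/(S\PP))\PP
      [5,7] S\PP   >
        [5,6] "some" : (S\PP)/S
        [6,7] "slowly" : S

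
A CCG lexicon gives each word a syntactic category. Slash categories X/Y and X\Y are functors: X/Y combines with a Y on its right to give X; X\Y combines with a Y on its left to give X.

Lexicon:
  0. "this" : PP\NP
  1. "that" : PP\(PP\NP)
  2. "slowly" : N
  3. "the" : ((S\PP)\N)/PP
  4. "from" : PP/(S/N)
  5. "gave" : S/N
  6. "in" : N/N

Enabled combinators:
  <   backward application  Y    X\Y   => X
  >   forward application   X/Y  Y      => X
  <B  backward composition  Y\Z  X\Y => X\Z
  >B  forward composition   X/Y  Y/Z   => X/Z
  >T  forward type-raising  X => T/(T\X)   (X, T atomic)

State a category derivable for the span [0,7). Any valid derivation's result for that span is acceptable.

S

[0,7] S   <
  [0,2] PP   <
    [0,1] "this" : PP\NP
    [1,2] "that" : PP\(PP\NP)
  [2,7] S\PP   <
    [2,3] "slowly" : N
    [3,7] (S\PP)\N   >
      [3,4] "the" : ((S\PP)\N)/PP
      [4,7] PP   >
        [4,5] "from" : PP/(S/N)
        [5,7] S/N   >B
          [5,6] "gave" : S/N
          [6,7] "in" : N/N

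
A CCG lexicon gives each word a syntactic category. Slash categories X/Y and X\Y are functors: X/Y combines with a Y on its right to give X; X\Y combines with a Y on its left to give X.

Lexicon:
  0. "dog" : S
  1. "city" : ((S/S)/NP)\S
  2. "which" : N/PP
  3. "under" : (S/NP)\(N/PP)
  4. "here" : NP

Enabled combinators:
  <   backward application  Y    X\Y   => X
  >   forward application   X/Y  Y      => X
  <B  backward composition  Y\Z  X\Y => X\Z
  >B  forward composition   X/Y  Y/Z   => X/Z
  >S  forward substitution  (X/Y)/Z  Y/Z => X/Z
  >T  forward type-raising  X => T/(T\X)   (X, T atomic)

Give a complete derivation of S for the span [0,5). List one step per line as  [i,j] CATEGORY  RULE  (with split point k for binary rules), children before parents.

[0,5] S   >
  [0,4] S/NP   >S
    [0,2] (S/S)/NP   <
      [0,1] "dog" : S
      [1,2] "city" : ((S/S)/NP)\S
    [2,4] S/NP   <
      [2,3] "which" : N/PP
      [3,4] "under" : (S/NP)\(N/PP)
  [4,5] "here" : NP

[0,1] S  lex  "dog"
[1,2] ((S/S)/NP)\S  lex  "city"
[0,2] (S/S)/NP  <  k=1
[2,3] N/PP  lex  "which"
[3,4] (S/NP)\(N/PP)  lex  "under"
[2,4] S/NP  <  k=3
[0,4] S/NP  >S  k=2
[4,5] NP  lex  "here"
[0,5] S  >  k=4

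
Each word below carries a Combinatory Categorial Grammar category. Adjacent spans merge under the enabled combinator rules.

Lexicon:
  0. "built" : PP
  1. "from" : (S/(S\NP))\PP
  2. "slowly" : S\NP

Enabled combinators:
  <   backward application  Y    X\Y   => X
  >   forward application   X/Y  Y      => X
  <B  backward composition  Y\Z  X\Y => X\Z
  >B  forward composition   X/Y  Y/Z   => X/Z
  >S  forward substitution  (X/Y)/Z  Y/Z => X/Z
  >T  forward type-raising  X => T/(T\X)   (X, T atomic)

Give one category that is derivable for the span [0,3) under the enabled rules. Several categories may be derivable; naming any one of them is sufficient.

S

[0,3] S   >
  [0,2] S/(S\NP)   <
    [0,1] "built" : PP
    [1,2] "from" : (S/(S\NP))\PP
  [2,3] "slowly" : S\NP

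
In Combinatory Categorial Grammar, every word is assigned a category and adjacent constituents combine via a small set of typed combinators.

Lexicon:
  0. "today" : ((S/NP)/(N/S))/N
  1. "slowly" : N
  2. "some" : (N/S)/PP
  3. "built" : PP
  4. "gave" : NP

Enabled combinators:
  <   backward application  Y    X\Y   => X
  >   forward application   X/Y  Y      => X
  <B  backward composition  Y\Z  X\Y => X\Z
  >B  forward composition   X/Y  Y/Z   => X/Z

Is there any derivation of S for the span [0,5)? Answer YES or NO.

YES

[0,5] S   >
  [0,4] S/NP   >
    [0,2] (S/NP)/(N/S)   >
      [0,1] "today" : ((S/NP)/(N/S))/N
      [1,2] "slowly" : N
    [2,4] N/S   >
      [2,3] "some" : (N/S)/PP
      [3,4] "built" : PP
  [4,5] "gave" : NP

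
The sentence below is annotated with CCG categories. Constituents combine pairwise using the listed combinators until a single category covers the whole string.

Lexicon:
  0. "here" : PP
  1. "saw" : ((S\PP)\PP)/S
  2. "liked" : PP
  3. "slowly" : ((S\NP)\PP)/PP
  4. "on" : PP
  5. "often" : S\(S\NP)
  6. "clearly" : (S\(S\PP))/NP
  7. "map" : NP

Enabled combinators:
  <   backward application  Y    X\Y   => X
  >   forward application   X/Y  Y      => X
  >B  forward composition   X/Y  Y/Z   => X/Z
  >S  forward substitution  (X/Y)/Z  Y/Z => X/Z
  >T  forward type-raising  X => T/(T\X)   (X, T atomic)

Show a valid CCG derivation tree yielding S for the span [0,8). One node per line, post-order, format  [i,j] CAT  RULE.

[0,8] S   <
  [0,6] S\PP   <
    [0,1] "here" : PP
    [1,6] (S\PP)\PP   >
      [1,2] "saw" : ((S\PP)\PP)/S
      [2,6] S   <
        [2,5] S\NP   <
          [2,3] "liked" : PP
          [3,5] (S\NP)\PP   >
            [3,4] "slowly" : ((S\NP)\PP)/PP
            [4,5] "on" : PP
        [5,6] "often" : S\(S\NP)
  [6,8] S\(S\PP)   >
    [6,7] "clearly" : (S\(S\PP))/NP
    [7,8] "map" : NP

[0,1] PP  lex  "here"
[1,2] ((S\PP)\PP)/S  lex  "saw"
[2,3] PP  lex  "liked"
[3,4] ((S\NP)\PP)/PP  lex  "slowly"
[4,5] PP  lex  "on"
[3,5] (S\NP)\PP  >  k=4
[2,5] S\NP  <  k=3
[5,6] S\(S\NP)  lex  "often"
[2,6] S  <  k=5
[1,6] (S\PP)\PP  >  k=2
[0,6] S\PP  <  k=1
[6,7] (S\(S\PP))/NP  lex  "clearly"
[7,8] NP  lex  "map"
[6,8] S\(S\PP)  >  k=7
[0,8] S  <  k=6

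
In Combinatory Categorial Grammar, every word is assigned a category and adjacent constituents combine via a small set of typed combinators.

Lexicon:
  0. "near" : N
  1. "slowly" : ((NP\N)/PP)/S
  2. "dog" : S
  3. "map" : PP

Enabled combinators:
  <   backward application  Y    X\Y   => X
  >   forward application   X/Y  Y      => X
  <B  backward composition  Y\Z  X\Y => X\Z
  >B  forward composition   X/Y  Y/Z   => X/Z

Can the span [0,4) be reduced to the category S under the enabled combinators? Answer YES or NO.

N ((NP\N)/PP)/S S PP
CKY chart[0,4] = {NP}; S ∉ chart

NO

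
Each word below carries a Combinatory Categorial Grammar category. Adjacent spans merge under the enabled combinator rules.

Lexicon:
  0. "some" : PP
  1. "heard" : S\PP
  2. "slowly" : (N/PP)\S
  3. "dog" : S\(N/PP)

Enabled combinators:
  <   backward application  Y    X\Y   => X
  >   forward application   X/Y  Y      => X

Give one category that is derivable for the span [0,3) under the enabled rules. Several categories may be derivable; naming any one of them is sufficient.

[0,4] S   <
  [0,3] N/PP   <
    [0,2] S   <
      [0,1] "some" : PP
      [1,2] "heard" : S\PP
    [2,3] "slowly" : (N/PP)\S
  [3,4] "dog" : S\(N/PP)

N/PP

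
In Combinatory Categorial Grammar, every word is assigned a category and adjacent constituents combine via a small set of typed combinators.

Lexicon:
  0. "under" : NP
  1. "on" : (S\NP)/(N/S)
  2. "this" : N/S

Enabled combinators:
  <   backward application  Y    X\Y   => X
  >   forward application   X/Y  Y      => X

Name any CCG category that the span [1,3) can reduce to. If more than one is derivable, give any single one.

S\NP

[0,3] S   <
  [0,1] "under" : NP
  [1,3] S\NP   >
    [1,2] "on" : (S\NP)/(N/S)
    [2,3] "this" : N/S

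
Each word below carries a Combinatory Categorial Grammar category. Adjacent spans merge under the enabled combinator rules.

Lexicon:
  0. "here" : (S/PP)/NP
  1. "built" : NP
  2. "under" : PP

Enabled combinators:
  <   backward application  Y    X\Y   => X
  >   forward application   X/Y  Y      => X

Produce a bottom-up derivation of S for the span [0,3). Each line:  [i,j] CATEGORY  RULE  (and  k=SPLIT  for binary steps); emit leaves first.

[0,3] S   >
  [0,2] S/PP   >
    [0,1] "here" : (S/PP)/NP
    [1,2] "built" : NP
  [2,3] "under" : PP

[0,1] (S/PP)/NP  lex  "here"
[1,2] NP  lex  "built"
[0,2] S/PP  >  k=1
[2,3] PP  lex  "under"
[0,3] S  >  k=2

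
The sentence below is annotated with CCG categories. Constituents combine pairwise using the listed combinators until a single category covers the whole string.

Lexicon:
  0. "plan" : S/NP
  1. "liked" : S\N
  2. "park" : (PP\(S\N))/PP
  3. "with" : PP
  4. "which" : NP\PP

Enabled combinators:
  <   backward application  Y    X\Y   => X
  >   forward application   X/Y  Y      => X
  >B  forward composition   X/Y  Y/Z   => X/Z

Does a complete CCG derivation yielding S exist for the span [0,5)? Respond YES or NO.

YES

[0,5] S   >
  [0,1] "plan" : S/NP
  [1,5] NP   <
    [1,4] PP   <
      [1,2] "liked" : S\N
      [2,4] PP\(S\N)   >
        [2,3] "park" : (PP\(S\N))/PP
        [3,4] "with" : PP
    [4,5] "which" : NP\PP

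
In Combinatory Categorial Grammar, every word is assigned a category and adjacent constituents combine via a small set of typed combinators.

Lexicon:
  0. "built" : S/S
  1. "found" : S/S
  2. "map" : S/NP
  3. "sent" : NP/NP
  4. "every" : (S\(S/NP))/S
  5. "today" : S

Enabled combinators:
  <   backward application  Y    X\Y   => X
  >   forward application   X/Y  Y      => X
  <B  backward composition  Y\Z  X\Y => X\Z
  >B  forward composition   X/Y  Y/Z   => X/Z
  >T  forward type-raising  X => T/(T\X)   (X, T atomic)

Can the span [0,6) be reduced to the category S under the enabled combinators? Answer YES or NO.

YES

[0,6] S   <
  [0,4] S/NP   >B
    [0,2] S/S   >B
      [0,1] "built" : S/S
      [1,2] "found" : S/S
    [2,4] S/NP   >B
      [2,3] "map" : S/NP
      [3,4] "sent" : NP/NP
  [4,6] S\(S/NP)   >
    [4,5] "every" : (S\(S/NP))/S
    [5,6] "today" : S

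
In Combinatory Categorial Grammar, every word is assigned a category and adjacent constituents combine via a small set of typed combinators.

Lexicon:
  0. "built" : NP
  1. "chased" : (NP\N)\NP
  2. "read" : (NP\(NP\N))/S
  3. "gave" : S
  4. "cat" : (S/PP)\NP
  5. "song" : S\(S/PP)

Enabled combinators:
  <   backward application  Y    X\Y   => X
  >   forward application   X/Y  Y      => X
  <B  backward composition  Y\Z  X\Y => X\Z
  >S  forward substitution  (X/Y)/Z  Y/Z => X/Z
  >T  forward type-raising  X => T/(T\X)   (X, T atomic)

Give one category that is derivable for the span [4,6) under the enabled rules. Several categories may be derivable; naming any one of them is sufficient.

S\NP

[0,6] S   <
  [0,4] NP   <
    [0,2] NP\N   <
      [0,1] "built" : NP
      [1,2] "chased" : (NP\N)\NP
    [2,4] NP\(NP\N)   >
      [2,3] "read" : (NP\(NP\N))/S
      [3,4] "gave" : S
  [4,6] S\NP   <B
    [4,5] "cat" : (S/PP)\NP
    [5,6] "song" : S\(S/PP)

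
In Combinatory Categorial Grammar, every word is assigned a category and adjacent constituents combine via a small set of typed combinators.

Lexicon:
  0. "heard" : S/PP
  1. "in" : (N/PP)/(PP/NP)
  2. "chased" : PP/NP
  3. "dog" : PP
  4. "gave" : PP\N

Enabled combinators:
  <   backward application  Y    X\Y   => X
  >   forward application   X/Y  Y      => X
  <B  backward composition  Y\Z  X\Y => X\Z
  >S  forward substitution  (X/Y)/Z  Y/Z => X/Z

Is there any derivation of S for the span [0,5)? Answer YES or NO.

YES

[0,5] S   >
  [0,1] "heard" : S/PP
  [1,5] PP   <
    [1,4] N   >
      [1,3] N/PP   >
        [1,2] "in" : (N/PP)/(PP/NP)
        [2,3] "chased" : PP/NP
      [3,4] "dog" : PP
    [4,5] "gave" : PP\N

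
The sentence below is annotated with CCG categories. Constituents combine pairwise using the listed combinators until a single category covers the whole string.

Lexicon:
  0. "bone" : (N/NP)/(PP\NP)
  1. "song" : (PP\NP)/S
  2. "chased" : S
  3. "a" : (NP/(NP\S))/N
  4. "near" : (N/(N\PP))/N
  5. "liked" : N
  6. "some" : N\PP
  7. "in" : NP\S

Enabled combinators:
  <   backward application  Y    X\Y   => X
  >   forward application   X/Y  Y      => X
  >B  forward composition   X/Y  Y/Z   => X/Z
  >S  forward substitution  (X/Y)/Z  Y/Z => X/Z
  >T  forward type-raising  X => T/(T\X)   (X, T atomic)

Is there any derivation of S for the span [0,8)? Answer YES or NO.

NO

(N/NP)/(PP\NP) (PP\NP)/S S (NP/(NP\S))/N (N/(N\PP))/N N N\PP NP\S
CKY chart[0,8] = {N, N/(NP\NP), N/(N\N), NP/(NP\N), PP/(PP\N), S/(S\N)}; S ∉ chart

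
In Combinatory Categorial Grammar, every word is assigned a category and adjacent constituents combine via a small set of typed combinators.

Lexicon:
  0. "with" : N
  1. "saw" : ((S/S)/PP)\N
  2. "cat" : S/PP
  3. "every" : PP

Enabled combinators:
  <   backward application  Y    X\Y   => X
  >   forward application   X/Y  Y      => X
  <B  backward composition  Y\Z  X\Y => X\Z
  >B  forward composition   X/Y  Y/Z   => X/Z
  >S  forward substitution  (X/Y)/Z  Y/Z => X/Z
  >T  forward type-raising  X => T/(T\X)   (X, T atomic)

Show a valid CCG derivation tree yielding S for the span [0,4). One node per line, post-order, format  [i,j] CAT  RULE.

[0,1] N  lex  "with"
[1,2] ((S/S)/PP)\N  lex  "saw"
[0,2] (S/S)/PP  <  k=1
[2,3] S/PP  lex  "cat"
[0,3] S/PP  >S  k=2
[3,4] PP  lex  "every"
[0,4] S  >  k=3

[0,4] S   >
  [0,3] S/PP   >S
    [0,2] (S/S)/PP   <
      [0,1] "with" : N
      [1,2] "saw" : ((S/S)/PP)\N
    [2,3] "cat" : S/PP
  [3,4] "every" : PP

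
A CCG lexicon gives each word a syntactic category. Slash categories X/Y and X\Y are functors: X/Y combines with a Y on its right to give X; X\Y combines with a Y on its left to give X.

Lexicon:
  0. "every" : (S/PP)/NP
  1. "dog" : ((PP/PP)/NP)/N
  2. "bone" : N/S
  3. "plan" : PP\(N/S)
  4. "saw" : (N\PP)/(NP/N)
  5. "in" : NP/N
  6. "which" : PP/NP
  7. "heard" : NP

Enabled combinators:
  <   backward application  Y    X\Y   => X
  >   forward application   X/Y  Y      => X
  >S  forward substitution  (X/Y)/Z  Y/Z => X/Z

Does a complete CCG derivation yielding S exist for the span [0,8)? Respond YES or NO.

YES

[0,8] S   >
  [0,7] S/NP   >S
    [0,1] "every" : (S/PP)/NP
    [1,7] PP/NP   >S
      [1,6] (PP/PP)/NP   >
        [1,2] "dog" : ((PP/PP)/NP)/N
        [2,6] N   <
          [2,4] PP   <
            [2,3] "bone" : N/S
            [3,4] "plan" : PP\(N/S)
          [4,6] N\PP   >
            [4,5] "saw" : (N\PP)/(NP/N)
            [5,6] "in" : NP/N
      [6,7] "which" : PP/NP
  [7,8] "heard" : NP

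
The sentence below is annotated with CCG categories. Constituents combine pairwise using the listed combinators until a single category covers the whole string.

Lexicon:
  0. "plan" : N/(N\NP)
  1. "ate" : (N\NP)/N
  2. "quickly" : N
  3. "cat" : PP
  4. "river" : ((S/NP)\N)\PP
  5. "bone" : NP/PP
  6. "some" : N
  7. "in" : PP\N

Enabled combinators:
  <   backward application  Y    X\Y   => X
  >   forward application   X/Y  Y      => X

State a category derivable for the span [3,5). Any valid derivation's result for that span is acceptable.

[0,8] S   >
  [0,5] S/NP   <
    [0,3] N   >
      [0,1] "plan" : N/(N\NP)
      [1,3] N\NP   >
        [1,2] "ate" : (N\NP)/N
        [2,3] "quickly" : N
    [3,5] (S/NP)\N   <
      [3,4] "cat" : PP
      [4,5] "river" : ((S/NP)\N)\PP
  [5,8] NP   >
    [5,6] "bone" : NP/PP
    [6,8] PP   <
      [6,7] "some" : N
      [7,8] "in" : PP\N

(S/NP)\N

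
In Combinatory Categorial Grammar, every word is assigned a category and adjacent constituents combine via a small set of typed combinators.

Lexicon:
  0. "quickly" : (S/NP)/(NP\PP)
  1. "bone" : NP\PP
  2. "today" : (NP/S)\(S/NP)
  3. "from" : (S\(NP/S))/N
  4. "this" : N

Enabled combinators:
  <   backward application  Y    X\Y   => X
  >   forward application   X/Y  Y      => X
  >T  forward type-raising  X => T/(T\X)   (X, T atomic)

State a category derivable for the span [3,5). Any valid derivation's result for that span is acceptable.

[0,5] S   <
  [0,3] NP/S   <
    [0,2] S/NP   >
      [0,1] "quickly" : (S/NP)/(NP\PP)
      [1,2] "bone" : NP\PP
    [2,3] "today" : (NP/S)\(S/NP)
  [3,5] S\(NP/S)   >
    [3,4] "from" : (S\(NP/S))/N
    [4,5] "this" : N

S\(NP/S)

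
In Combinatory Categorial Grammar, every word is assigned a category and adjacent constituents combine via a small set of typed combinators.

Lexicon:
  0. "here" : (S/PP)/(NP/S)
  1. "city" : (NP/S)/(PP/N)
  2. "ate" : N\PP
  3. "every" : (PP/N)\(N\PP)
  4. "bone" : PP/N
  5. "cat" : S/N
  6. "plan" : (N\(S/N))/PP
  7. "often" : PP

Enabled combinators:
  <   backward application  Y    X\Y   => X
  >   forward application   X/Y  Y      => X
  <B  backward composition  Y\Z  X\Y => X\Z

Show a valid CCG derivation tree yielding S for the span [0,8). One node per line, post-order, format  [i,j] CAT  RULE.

[0,1] (S/PP)/(NP/S)  lex  "here"
[1,2] (NP/S)/(PP/N)  lex  "city"
[2,3] N\PP  lex  "ate"
[3,4] (PP/N)\(N\PP)  lex  "every"
[2,4] PP/N  <  k=3
[1,4] NP/S  >  k=2
[0,4] S/PP  >  k=1
[4,5] PP/N  lex  "bone"
[5,6] S/N  lex  "cat"
[6,7] (N\(S/N))/PP  lex  "plan"
[7,8] PP  lex  "often"
[6,8] N\(S/N)  >  k=7
[5,8] N  <  k=6
[4,8] PP  >  k=5
[0,8] S  >  k=4

[0,8] S   >
  [0,4] S/PP   >
    [0,1] "here" : (S/PP)/(NP/S)
    [1,4] NP/S   >
      [1,2] "city" : (NP/S)/(PP/N)
      [2,4] PP/N   <
        [2,3] "ate" : N\PP
        [3,4] "every" : (PP/N)\(N\PP)
  [4,8] PP   >
    [4,5] "bone" : PP/N
    [5,8] N   <
      [5,6] "cat" : S/N
      [6,8] N\(S/N)   >
        [6,7] "plan" : (N\(S/N))/PP
        [7,8] "often" : PP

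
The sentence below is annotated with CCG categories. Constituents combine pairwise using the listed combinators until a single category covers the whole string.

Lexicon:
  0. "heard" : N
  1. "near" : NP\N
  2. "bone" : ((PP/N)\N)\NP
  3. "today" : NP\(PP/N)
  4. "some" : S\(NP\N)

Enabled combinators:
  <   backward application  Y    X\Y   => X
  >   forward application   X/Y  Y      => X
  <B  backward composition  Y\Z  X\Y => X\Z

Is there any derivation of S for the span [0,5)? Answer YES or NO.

[0,5] S   <
  [0,4] NP\N   <B
    [0,3] (PP/N)\N   <
      [0,2] NP   <
        [0,1] "heard" : N
        [1,2] "near" : NP\N
      [2,3] "bone" : ((PP/N)\N)\NP
    [3,4] "today" : NP\(PP/N)
  [4,5] "some" : S\(NP\N)

YES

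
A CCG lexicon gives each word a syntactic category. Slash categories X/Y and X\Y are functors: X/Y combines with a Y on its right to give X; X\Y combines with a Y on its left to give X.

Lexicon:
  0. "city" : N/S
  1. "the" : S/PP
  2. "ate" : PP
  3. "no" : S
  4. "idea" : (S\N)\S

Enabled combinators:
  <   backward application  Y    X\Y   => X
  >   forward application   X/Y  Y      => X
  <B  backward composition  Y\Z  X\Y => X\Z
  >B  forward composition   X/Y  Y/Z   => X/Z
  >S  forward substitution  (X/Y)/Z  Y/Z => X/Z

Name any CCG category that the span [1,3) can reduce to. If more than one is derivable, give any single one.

S

[0,5] S   <
  [0,3] N   >
    [0,1] "city" : N/S
    [1,3] S   >
      [1,2] "the" : S/PP
      [2,3] "ate" : PP
  [3,5] S\N   <
    [3,4] "no" : S
    [4,5] "idea" : (S\N)\S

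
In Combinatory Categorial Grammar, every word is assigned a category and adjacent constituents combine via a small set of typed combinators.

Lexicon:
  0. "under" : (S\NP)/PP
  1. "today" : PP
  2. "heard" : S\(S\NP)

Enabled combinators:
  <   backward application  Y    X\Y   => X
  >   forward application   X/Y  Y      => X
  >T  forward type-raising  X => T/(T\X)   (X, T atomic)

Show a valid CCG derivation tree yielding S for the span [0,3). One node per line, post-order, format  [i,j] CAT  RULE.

[0,3] S   <
  [0,2] S\NP   >
    [0,1] "under" : (S\NP)/PP
    [1,2] "today" : PP
  [2,3] "heard" : S\(S\NP)

[0,1] (S\NP)/PP  lex  "under"
[1,2] PP  lex  "today"
[0,2] S\NP  >  k=1
[2,3] S\(S\NP)  lex  "heard"
[0,3] S  <  k=2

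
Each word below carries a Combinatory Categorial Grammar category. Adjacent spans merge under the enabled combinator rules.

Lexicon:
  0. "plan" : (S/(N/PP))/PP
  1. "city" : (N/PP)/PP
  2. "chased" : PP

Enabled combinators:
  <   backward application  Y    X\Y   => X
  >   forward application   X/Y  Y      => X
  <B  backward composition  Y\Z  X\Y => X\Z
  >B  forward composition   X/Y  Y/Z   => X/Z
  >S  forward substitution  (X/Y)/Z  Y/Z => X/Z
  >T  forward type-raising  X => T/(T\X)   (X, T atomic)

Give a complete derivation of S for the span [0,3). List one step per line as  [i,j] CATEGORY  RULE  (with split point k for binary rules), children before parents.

[0,1] (S/(N/PP))/PP  lex  "plan"
[1,2] (N/PP)/PP  lex  "city"
[0,2] S/PP  >S  k=1
[2,3] PP  lex  "chased"
[0,3] S  >  k=2

[0,3] S   >
  [0,2] S/PP   >S
    [0,1] "plan" : (S/(N/PP))/PP
    [1,2] "city" : (N/PP)/PP
  [2,3] "chased" : PP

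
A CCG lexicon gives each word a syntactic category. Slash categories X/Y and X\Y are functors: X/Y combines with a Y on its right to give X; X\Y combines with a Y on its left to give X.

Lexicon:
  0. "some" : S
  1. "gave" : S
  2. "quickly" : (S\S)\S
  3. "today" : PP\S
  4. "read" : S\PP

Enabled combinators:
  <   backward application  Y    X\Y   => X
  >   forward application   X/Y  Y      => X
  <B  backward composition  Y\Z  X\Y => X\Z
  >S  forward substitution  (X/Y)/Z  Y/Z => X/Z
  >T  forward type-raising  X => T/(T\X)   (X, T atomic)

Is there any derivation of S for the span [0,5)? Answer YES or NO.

YES

[0,5] S   <
  [0,4] PP   >
    [0,1] PP/(PP\S)   >T
      [0,1] "some" : S
    [1,4] PP\S   <B
      [1,3] S\S   <
        [1,2] "gave" : S
        [2,3] "quickly" : (S\S)\S
      [3,4] "today" : PP\S
  [4,5] "read" : S\PP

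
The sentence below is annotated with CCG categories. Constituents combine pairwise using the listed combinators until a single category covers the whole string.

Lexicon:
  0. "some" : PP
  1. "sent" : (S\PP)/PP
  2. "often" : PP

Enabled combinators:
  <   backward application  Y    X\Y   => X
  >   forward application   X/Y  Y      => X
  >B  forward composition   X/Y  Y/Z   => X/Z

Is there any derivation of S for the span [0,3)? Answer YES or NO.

[0,3] S   <
  [0,1] "some" : PP
  [1,3] S\PP   >
    [1,2] "sent" : (S\PP)/PP
    [2,3] "often" : PP

YES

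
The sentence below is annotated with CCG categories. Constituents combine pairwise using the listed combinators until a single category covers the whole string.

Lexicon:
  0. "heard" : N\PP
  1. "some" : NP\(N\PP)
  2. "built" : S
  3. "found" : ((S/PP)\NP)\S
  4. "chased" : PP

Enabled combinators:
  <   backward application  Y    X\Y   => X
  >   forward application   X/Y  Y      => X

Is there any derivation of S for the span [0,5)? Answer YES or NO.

[0,5] S   >
  [0,4] S/PP   <
    [0,2] NP   <
      [0,1] "heard" : N\PP
      [1,2] "some" : NP\(N\PP)
    [2,4] (S/PP)\NP   <
      [2,3] "built" : S
      [3,4] "found" : ((S/PP)\NP)\S
  [4,5] "chased" : PP

YES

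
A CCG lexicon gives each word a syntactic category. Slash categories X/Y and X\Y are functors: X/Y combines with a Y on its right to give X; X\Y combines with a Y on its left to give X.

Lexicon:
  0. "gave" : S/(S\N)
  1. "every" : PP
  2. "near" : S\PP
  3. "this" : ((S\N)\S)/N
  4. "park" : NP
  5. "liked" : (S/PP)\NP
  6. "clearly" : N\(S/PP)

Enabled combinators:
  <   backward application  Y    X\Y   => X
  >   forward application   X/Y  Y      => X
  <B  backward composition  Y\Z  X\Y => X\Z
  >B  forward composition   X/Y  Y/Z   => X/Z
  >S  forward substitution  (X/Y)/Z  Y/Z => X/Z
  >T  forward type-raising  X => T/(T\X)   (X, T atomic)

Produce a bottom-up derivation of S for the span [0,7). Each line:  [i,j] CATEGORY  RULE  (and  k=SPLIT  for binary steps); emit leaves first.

[0,7] S   >
  [0,1] "gave" : S/(S\N)
  [1,7] S\N   <
    [1,3] S   >
      [1,2] S/(S\PP)   >T
        [1,2] "every" : PP
      [2,3] "near" : S\PP
    [3,7] (S\N)\S   >
      [3,4] "this" : ((S\N)\S)/N
      [4,7] N   <
        [4,6] S/PP   <
          [4,5] "park" : NP
          [5,6] "liked" : (S/PP)\NP
        [6,7] "clearly" : N\(S/PP)

[0,1] S/(S\N)  lex  "gave"
[1,2] PP  lex  "every"
[1,2] S/(S\PP)  >T
[2,3] S\PP  lex  "near"
[1,3] S  >  k=2
[3,4] ((S\N)\S)/N  lex  "this"
[4,5] NP  lex  "park"
[5,6] (S/PP)\NP  lex  "liked"
[4,6] S/PP  <  k=5
[6,7] N\(S/PP)  lex  "clearly"
[4,7] N  <  k=6
[3,7] (S\N)\S  >  k=4
[1,7] S\N  <  k=3
[0,7] S  >  k=1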